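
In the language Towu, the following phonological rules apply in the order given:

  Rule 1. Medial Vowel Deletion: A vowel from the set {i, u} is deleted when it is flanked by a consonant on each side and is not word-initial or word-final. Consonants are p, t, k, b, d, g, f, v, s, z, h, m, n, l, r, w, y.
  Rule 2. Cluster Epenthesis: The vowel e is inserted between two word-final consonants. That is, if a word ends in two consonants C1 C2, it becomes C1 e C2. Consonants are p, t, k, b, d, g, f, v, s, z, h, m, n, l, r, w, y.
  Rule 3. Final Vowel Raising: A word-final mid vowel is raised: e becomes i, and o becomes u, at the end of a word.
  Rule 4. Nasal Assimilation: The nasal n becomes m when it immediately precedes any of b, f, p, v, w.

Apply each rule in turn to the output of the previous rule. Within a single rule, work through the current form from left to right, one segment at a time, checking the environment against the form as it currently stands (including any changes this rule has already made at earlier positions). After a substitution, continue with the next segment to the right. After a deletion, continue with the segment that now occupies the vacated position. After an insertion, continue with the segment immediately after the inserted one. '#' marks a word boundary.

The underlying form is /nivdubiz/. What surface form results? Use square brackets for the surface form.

[mvdbez]

Rule 1 Medial Vowel Deletion: [nivdubiz] → [nvdbz]
Rule 2 Cluster Epenthesis: [nvdbz] → [nvdbez]
Rule 3 Final Vowel Raising: no change — [nvdbez]
Rule 4 Nasal Assimilation: [nvdbez] → [mvdbez]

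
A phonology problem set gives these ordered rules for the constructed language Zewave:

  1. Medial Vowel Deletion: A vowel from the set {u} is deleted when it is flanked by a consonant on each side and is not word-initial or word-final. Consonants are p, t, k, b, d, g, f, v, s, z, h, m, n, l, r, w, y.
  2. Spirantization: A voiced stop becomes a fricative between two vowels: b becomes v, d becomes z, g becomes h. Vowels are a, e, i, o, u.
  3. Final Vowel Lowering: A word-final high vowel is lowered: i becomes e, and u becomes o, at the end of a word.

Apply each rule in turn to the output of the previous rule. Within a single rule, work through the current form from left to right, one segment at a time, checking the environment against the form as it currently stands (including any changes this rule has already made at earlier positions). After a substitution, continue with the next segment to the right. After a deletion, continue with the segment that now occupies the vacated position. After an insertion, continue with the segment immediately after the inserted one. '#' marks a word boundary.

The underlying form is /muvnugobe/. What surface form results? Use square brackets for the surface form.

1 Medial Vowel Deletion: [muvnugobe] → [mvngobe]
2 Spirantization: [mvngobe] → [mvngove]
3 Final Vowel Lowering: no change — [mvngove]

[mvngove]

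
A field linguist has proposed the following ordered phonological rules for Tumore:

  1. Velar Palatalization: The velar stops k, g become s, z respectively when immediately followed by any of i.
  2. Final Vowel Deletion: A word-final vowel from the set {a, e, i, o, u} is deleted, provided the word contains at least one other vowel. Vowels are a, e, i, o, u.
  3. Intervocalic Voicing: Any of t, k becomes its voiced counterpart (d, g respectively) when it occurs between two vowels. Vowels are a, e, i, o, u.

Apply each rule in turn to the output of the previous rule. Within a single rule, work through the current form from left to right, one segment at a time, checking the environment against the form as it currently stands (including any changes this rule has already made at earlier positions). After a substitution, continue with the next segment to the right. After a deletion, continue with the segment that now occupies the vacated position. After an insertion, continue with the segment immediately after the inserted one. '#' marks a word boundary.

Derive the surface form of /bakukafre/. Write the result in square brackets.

1 Velar Palatalization: no change — [bakukafre]
2 Final Vowel Deletion: [bakukafre] → [bakukafr]
3 Intervocalic Voicing: [bakukafr] → [bagugafr]

[bagugafr]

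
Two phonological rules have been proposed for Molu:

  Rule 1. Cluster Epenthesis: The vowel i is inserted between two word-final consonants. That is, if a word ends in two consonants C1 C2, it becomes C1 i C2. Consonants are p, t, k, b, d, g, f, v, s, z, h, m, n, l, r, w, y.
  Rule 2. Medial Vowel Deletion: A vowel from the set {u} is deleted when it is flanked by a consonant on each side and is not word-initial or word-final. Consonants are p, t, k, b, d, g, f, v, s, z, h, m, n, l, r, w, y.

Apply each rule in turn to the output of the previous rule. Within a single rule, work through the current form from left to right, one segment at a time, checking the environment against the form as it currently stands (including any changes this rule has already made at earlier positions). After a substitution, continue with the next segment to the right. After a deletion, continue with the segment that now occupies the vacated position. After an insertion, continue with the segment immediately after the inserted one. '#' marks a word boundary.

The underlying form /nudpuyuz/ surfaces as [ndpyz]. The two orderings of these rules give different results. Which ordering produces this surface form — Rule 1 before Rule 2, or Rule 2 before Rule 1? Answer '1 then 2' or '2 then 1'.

1 then 2

Order 1 then 2:
  1 Cluster Epenthesis: no change — [nudpuyuz]
  2 Medial Vowel Deletion: [nudpuyuz] → [ndpyz]
  result: [ndpyz]
Order 2 then 1:
  2 Medial Vowel Deletion: [nudpuyuz] → [ndpyz]
  1 Cluster Epenthesis: [ndpyz] → [ndpyiz]
  result: [ndpyiz]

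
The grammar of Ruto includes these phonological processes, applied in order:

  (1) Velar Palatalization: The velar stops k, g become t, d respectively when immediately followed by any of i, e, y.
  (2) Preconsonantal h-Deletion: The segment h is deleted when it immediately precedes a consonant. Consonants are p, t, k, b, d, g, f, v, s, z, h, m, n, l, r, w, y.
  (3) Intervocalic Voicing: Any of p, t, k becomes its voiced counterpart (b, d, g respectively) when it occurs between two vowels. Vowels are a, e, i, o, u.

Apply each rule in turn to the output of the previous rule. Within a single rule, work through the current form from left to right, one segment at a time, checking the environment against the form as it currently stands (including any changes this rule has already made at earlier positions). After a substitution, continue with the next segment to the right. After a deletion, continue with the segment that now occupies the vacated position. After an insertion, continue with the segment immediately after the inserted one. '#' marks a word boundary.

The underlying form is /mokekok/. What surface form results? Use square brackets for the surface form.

[modegok]

(1) Velar Palatalization: [mokekok] → [motekok]
(2) Preconsonantal h-Deletion: no change — [motekok]
(3) Intervocalic Voicing: [motekok] → [modegok]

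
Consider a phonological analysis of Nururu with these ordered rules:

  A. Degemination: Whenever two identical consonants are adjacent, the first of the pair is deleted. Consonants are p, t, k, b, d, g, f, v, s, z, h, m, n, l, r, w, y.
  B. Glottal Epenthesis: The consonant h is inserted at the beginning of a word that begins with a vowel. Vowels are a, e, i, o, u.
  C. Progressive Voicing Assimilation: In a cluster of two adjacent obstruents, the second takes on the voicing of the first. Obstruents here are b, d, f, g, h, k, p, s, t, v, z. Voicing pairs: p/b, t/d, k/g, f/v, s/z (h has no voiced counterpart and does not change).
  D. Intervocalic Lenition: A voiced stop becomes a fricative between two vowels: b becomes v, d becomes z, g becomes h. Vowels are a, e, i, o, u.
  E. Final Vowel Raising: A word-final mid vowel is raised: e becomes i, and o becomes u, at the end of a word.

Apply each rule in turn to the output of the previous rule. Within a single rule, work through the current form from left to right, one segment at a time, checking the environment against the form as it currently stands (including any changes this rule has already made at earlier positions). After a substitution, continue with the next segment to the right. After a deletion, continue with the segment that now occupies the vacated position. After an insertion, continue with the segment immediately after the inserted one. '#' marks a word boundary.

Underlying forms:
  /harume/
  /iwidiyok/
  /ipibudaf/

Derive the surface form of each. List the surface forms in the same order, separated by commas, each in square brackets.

[harumi], [hiwiziyok], [hipivuzaf]

/harume/:
  A Degemination: no change — [harume]
  B Glottal Epenthesis: no change — [harume]
  C Progressive Voicing Assimilation: no change — [harume]
  D Intervocalic Lenition: no change — [harume]
  E Final Vowel Raising: [harume] → [harumi]
/iwidiyok/:
  A Degemination: no change — [iwidiyok]
  B Glottal Epenthesis: [iwidiyok] → [hiwidiyok]
  C Progressive Voicing Assimilation: no change — [hiwidiyok]
  D Intervocalic Lenition: [hiwidiyok] → [hiwiziyok]
  E Final Vowel Raising: no change — [hiwiziyok]
/ipibudaf/:
  A Degemination: no change — [ipibudaf]
  B Glottal Epenthesis: [ipibudaf] → [hipibudaf]
  C Progressive Voicing Assimilation: no change — [hipibudaf]
  D Intervocalic Lenition: [hipibudaf] → [hipivuzaf]
  E Final Vowel Raising: no change — [hipivuzaf]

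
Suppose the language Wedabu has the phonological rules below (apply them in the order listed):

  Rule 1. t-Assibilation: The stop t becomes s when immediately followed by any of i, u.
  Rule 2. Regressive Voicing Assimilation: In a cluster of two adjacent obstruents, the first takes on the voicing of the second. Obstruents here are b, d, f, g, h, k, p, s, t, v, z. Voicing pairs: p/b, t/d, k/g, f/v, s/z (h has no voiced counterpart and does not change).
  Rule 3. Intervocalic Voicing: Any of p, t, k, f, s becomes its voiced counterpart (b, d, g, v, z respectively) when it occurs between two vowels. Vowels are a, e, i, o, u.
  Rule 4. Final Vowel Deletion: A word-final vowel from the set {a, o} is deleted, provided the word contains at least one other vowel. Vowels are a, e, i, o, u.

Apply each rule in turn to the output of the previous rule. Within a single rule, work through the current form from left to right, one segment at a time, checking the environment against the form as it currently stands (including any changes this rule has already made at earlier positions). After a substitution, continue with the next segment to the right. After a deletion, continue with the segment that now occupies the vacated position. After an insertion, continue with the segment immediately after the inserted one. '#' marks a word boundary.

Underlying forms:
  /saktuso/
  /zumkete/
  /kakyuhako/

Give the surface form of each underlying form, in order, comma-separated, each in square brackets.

/saktuso/:
  Rule 1 t-Assibilation: [saktuso] → [saksuso]
  Rule 2 Regressive Voicing Assimilation: no change — [saksuso]
  Rule 3 Intervocalic Voicing: [saksuso] → [saksuzo]
  Rule 4 Final Vowel Deletion: [saksuzo] → [saksuz]
/zumkete/:
  Rule 1 t-Assibilation: no change — [zumkete]
  Rule 2 Regressive Voicing Assimilation: no change — [zumkete]
  Rule 3 Intervocalic Voicing: [zumkete] → [zumkede]
  Rule 4 Final Vowel Deletion: no change — [zumkede]
/kakyuhako/:
  Rule 1 t-Assibilation: no change — [kakyuhako]
  Rule 2 Regressive Voicing Assimilation: no change — [kakyuhako]
  Rule 3 Intervocalic Voicing: [kakyuhako] → [kakyuhago]
  Rule 4 Final Vowel Deletion: [kakyuhago] → [kakyuhag]

[saksuz], [zumkede], [kakyuhag]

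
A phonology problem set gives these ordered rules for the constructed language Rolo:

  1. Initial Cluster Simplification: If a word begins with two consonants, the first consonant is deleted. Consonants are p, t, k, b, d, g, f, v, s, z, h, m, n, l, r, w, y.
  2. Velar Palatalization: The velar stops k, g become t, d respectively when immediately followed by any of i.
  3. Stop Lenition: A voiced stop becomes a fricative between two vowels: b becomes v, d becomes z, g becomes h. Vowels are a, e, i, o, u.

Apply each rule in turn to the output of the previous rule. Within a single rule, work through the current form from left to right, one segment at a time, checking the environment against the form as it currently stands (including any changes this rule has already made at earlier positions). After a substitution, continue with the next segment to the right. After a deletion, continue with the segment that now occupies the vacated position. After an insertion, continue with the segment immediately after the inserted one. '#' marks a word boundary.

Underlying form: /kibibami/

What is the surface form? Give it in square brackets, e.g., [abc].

1 Initial Cluster Simplification: no change — [kibibami]
2 Velar Palatalization: [kibibami] → [tibibami]
3 Stop Lenition: [tibibami] → [tivivami]

[tivivami]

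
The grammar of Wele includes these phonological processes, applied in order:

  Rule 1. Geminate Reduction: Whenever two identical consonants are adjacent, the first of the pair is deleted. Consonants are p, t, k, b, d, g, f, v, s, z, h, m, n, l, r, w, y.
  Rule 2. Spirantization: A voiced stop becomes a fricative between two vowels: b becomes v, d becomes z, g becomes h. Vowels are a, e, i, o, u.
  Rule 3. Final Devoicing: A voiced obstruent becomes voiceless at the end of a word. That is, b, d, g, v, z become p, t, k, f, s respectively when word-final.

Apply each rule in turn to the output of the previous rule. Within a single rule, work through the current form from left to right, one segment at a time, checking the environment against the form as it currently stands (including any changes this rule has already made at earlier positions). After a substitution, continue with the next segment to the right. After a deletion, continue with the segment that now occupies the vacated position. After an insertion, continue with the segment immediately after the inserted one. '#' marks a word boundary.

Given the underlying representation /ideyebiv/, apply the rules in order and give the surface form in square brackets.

Rule 1 Geminate Reduction: no change — [ideyebiv]
Rule 2 Spirantization: [ideyebiv] → [izeyeviv]
Rule 3 Final Devoicing: [izeyeviv] → [izeyevif]

[izeyevif]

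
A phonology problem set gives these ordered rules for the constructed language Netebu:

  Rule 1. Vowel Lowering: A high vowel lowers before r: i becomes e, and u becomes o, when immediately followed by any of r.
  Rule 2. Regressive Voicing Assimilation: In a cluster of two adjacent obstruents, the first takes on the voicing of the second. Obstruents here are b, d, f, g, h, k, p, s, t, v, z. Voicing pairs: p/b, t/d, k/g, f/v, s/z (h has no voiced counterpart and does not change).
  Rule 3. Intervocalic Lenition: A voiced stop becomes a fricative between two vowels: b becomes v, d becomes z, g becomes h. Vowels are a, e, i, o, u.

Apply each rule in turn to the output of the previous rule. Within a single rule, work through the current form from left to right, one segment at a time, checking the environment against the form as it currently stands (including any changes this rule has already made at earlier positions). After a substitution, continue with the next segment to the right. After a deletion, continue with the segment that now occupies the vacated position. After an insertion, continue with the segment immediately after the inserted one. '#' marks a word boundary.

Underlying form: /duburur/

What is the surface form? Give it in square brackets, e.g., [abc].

Rule 1 Vowel Lowering: [duburur] → [duboror]
Rule 2 Regressive Voicing Assimilation: no change — [duboror]
Rule 3 Intervocalic Lenition: [duboror] → [duvoror]

[duvoror]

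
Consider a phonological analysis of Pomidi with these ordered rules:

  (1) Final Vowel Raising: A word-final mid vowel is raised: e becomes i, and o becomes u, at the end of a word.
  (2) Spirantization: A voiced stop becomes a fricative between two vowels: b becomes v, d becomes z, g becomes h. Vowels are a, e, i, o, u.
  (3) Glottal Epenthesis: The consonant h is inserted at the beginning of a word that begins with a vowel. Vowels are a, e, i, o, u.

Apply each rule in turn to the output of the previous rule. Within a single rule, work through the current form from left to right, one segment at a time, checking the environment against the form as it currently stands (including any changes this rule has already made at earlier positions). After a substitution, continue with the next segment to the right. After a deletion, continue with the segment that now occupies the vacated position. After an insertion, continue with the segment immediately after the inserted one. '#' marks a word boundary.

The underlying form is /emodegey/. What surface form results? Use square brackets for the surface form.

[hemozehey]

(1) Final Vowel Raising: no change — [emodegey]
(2) Spirantization: [emodegey] → [emozehey]
(3) Glottal Epenthesis: [emozehey] → [hemozehey]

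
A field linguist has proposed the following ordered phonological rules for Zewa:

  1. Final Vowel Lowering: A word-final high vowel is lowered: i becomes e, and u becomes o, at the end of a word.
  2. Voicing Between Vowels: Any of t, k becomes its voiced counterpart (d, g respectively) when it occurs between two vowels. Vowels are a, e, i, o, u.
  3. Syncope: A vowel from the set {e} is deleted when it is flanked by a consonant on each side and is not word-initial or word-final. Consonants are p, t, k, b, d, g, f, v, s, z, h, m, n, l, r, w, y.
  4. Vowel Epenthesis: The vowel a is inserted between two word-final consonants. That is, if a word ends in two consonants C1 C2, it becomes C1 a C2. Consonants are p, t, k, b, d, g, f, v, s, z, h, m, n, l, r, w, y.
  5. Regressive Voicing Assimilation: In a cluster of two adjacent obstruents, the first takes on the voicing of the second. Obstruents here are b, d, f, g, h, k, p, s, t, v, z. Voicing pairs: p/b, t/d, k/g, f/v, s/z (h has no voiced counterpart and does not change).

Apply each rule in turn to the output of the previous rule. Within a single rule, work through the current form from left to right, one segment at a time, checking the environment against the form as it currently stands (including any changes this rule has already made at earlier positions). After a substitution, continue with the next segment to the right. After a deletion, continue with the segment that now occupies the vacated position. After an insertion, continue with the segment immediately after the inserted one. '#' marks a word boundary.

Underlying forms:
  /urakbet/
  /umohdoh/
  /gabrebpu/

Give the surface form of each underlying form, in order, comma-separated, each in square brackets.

[uragbat], [umohdoh], [gabrppo]

/urakbet/:
  1 Final Vowel Lowering: no change — [urakbet]
  2 Voicing Between Vowels: no change — [urakbet]
  3 Syncope: [urakbet] → [urakbt]
  4 Vowel Epenthesis: [urakbt] → [urakbat]
  5 Regressive Voicing Assimilation: [urakbat] → [uragbat]
/umohdoh/:
  1 Final Vowel Lowering: no change — [umohdoh]
  2 Voicing Between Vowels: no change — [umohdoh]
  3 Syncope: no change — [umohdoh]
  4 Vowel Epenthesis: no change — [umohdoh]
  5 Regressive Voicing Assimilation: no change — [umohdoh]
/gabrebpu/:
  1 Final Vowel Lowering: [gabrebpu] → [gabrebpo]
  2 Voicing Between Vowels: no change — [gabrebpo]
  3 Syncope: [gabrebpo] → [gabrbpo]
  4 Vowel Epenthesis: no change — [gabrbpo]
  5 Regressive Voicing Assimilation: [gabrbpo] → [gabrppo]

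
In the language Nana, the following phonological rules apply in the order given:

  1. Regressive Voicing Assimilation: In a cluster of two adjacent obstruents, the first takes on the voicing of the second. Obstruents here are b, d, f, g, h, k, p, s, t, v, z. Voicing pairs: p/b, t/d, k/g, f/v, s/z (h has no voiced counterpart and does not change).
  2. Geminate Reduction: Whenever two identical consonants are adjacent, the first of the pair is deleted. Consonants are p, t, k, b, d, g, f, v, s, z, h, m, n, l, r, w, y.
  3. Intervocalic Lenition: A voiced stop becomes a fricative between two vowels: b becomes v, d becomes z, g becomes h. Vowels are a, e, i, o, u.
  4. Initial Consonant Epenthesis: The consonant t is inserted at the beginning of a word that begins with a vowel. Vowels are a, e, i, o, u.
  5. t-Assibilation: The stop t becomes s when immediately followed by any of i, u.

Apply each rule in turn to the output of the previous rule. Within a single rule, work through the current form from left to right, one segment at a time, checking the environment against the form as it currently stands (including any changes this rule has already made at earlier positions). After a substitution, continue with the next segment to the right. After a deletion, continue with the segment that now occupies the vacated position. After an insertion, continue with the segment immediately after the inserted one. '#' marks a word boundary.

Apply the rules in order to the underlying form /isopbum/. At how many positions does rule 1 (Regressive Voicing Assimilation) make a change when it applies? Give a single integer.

1 Regressive Voicing Assimilation: [isopbum] → [isobbum]
2 Geminate Reduction: [isobbum] → [isobum]
3 Intervocalic Lenition: [isobum] → [isovum]
4 Initial Consonant Epenthesis: [isovum] → [tisovum]
5 t-Assibilation: [tisovum] → [sisovum]
Rule 1 changed 1 position(s).

1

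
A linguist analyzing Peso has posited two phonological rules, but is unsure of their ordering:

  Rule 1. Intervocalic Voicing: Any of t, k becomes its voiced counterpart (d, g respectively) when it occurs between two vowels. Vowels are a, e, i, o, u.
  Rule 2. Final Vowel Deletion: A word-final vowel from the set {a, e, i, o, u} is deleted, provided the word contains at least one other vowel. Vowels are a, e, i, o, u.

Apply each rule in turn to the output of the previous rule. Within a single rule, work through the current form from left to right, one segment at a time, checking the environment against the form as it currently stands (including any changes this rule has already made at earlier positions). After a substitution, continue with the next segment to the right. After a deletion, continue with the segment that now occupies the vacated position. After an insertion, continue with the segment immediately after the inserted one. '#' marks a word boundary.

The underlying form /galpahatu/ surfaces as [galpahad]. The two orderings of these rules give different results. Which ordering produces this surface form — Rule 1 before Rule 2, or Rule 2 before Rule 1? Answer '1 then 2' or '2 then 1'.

Order 1 then 2:
  1 Intervocalic Voicing: [galpahatu] → [galpahadu]
  2 Final Vowel Deletion: [galpahadu] → [galpahad]
  result: [galpahad]
Order 2 then 1:
  2 Final Vowel Deletion: [galpahatu] → [galpahat]
  1 Intervocalic Voicing: no change — [galpahat]
  result: [galpahat]

1 then 2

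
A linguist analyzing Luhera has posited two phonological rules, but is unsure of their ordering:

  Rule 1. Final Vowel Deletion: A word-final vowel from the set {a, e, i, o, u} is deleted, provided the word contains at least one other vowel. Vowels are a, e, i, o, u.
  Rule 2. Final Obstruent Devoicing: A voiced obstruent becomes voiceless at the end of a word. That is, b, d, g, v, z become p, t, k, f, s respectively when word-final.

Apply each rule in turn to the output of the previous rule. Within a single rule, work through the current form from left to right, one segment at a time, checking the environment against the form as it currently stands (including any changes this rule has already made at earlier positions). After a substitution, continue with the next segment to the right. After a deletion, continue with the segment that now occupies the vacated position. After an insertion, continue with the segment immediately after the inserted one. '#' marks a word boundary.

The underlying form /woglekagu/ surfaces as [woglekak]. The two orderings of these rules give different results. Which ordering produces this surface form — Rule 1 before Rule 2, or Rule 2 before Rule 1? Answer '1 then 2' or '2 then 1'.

Order 1 then 2:
  1 Final Vowel Deletion: [woglekagu] → [woglekag]
  2 Final Obstruent Devoicing: [woglekag] → [woglekak]
  result: [woglekak]
Order 2 then 1:
  2 Final Obstruent Devoicing: no change — [woglekagu]
  1 Final Vowel Deletion: [woglekagu] → [woglekag]
  result: [woglekag]

1 then 2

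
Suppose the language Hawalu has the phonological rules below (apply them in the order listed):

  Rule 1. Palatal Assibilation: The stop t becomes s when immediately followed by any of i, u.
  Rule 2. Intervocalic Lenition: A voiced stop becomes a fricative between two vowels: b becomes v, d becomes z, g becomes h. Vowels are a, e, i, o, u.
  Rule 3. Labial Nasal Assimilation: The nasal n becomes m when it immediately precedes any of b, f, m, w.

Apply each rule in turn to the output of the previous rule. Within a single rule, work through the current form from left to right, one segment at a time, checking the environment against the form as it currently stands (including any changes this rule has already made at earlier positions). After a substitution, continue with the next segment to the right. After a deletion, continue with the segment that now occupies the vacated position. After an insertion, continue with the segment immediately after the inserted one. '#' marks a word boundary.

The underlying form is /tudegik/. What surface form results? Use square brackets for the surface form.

Rule 1 Palatal Assibilation: [tudegik] → [sudegik]
Rule 2 Intervocalic Lenition: [sudegik] → [suzehik]
Rule 3 Labial Nasal Assimilation: no change — [suzehik]

[suzehik]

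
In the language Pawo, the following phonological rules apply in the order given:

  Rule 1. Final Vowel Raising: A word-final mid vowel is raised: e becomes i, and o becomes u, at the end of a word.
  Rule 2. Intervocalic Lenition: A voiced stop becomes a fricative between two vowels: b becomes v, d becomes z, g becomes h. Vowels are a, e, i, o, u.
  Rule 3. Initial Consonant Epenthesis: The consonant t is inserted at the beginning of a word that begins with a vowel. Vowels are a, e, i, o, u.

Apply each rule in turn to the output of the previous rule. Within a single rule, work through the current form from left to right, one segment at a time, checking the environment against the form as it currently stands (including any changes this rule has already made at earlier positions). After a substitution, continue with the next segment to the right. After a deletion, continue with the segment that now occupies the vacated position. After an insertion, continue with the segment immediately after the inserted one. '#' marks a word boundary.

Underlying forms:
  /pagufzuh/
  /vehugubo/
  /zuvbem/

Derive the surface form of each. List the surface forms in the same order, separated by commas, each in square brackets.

[pahufzuh], [vehuhuvu], [zuvbem]

/pagufzuh/:
  Rule 1 Final Vowel Raising: no change — [pagufzuh]
  Rule 2 Intervocalic Lenition: [pagufzuh] → [pahufzuh]
  Rule 3 Initial Consonant Epenthesis: no change — [pahufzuh]
/vehugubo/:
  Rule 1 Final Vowel Raising: [vehugubo] → [vehugubu]
  Rule 2 Intervocalic Lenition: [vehugubu] → [vehuhuvu]
  Rule 3 Initial Consonant Epenthesis: no change — [vehuhuvu]
/zuvbem/:
  Rule 1 Final Vowel Raising: no change — [zuvbem]
  Rule 2 Intervocalic Lenition: no change — [zuvbem]
  Rule 3 Initial Consonant Epenthesis: no change — [zuvbem]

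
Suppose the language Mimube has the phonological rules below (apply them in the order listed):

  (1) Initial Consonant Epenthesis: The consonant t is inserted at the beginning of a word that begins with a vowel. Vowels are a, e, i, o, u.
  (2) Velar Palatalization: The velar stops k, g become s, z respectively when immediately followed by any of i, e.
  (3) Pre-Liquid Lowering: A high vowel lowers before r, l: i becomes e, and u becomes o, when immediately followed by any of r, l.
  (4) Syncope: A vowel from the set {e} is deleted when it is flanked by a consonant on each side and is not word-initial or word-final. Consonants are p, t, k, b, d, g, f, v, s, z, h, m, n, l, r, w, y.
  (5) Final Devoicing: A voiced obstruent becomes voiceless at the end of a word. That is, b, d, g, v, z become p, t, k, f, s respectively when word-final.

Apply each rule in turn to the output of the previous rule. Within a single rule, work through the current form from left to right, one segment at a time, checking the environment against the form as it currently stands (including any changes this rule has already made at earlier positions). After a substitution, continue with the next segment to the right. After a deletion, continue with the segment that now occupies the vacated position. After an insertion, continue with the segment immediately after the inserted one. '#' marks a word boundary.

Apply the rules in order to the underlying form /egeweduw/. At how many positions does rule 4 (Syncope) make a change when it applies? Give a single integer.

(1) Initial Consonant Epenthesis: [egeweduw] → [tegeweduw]
(2) Velar Palatalization: [tegeweduw] → [tezeweduw]
(3) Pre-Liquid Lowering: no change — [tezeweduw]
(4) Syncope: [tezeweduw] → [tzwduw]
(5) Final Devoicing: no change — [tzwduw]
Rule 4 changed 3 position(s).

3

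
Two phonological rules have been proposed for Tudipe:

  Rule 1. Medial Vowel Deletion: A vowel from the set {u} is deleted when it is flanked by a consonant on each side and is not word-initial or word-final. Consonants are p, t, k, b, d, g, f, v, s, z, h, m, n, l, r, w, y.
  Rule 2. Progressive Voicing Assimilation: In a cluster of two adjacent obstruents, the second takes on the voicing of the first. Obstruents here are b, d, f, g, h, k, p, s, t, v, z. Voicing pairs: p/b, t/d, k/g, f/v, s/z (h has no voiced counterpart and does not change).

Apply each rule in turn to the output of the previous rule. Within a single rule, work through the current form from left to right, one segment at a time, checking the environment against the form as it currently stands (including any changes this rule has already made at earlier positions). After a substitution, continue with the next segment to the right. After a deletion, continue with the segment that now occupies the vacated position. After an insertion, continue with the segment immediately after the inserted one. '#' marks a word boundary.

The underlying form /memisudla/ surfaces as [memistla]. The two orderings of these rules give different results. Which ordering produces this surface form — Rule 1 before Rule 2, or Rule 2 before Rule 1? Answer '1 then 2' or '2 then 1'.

Order 1 then 2:
  1 Medial Vowel Deletion: [memisudla] → [memisdla]
  2 Progressive Voicing Assimilation: [memisdla] → [memistla]
  result: [memistla]
Order 2 then 1:
  2 Progressive Voicing Assimilation: no change — [memisudla]
  1 Medial Vowel Deletion: [memisudla] → [memisdla]
  result: [memisdla]

1 then 2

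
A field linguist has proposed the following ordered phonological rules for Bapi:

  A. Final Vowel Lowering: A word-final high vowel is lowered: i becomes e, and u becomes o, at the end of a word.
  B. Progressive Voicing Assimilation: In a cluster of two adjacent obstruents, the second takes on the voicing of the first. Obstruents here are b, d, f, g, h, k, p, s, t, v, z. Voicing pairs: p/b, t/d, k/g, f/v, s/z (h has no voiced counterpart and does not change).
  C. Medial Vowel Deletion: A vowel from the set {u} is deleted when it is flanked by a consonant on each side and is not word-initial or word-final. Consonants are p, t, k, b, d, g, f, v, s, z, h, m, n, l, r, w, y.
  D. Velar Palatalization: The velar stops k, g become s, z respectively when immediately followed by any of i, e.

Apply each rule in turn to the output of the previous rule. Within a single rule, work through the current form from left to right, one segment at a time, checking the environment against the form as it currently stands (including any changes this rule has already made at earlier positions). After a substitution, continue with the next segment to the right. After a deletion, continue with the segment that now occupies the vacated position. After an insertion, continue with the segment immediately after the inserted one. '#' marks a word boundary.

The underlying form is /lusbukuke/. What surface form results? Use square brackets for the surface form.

A Final Vowel Lowering: no change — [lusbukuke]
B Progressive Voicing Assimilation: [lusbukuke] → [luspukuke]
C Medial Vowel Deletion: [luspukuke] → [lspkke]
D Velar Palatalization: [lspkke] → [lspkse]

[lspkse]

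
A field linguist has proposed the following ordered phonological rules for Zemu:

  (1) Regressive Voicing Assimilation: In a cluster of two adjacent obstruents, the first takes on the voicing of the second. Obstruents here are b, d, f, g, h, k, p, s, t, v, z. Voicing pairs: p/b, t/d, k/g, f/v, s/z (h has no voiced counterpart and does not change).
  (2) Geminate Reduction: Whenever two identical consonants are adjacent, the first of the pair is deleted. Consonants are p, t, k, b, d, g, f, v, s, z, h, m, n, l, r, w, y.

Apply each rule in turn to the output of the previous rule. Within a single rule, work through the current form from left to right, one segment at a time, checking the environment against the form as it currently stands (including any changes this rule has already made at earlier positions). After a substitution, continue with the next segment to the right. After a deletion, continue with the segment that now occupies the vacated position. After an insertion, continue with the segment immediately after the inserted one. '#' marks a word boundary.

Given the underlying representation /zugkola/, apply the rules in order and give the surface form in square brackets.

(1) Regressive Voicing Assimilation: [zugkola] → [zukkola]
(2) Geminate Reduction: [zukkola] → [zukola]

[zukola]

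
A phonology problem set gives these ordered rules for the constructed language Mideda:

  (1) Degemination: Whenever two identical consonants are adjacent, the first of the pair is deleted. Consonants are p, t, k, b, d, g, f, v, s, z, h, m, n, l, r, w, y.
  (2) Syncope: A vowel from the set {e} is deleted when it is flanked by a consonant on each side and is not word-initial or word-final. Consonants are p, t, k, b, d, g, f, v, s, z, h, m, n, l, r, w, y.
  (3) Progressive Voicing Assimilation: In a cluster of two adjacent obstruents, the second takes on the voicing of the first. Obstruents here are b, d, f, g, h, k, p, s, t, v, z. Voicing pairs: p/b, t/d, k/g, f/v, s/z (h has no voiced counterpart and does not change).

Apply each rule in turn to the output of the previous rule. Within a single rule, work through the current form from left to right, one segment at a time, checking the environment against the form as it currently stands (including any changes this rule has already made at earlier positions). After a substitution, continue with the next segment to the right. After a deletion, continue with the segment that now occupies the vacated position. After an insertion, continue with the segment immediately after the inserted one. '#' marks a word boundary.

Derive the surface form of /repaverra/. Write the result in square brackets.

[rpavra]

(1) Degemination: [repaverra] → [repavera]
(2) Syncope: [repavera] → [rpavra]
(3) Progressive Voicing Assimilation: no change — [rpavra]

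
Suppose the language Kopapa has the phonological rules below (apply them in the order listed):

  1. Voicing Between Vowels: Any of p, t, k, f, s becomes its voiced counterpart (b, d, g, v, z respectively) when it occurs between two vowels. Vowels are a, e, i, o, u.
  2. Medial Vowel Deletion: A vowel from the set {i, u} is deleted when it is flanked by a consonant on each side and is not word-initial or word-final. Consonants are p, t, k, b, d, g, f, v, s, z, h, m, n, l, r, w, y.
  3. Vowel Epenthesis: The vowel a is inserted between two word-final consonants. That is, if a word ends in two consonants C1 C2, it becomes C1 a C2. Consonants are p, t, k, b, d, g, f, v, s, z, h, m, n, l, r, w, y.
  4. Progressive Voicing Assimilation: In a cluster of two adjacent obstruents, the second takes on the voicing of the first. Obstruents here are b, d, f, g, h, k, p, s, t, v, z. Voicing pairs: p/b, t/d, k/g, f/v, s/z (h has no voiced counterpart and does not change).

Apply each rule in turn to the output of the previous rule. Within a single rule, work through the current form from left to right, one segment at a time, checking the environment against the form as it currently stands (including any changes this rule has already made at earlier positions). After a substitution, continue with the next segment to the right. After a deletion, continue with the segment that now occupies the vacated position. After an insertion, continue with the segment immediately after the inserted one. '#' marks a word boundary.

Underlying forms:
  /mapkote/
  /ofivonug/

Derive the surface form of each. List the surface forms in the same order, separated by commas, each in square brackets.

[mapkode], [ovvonag]

/mapkote/:
  1 Voicing Between Vowels: [mapkote] → [mapkode]
  2 Medial Vowel Deletion: no change — [mapkode]
  3 Vowel Epenthesis: no change — [mapkode]
  4 Progressive Voicing Assimilation: no change — [mapkode]
/ofivonug/:
  1 Voicing Between Vowels: [ofivonug] → [ovivonug]
  2 Medial Vowel Deletion: [ovivonug] → [ovvong]
  3 Vowel Epenthesis: [ovvong] → [ovvonag]
  4 Progressive Voicing Assimilation: no change — [ovvonag]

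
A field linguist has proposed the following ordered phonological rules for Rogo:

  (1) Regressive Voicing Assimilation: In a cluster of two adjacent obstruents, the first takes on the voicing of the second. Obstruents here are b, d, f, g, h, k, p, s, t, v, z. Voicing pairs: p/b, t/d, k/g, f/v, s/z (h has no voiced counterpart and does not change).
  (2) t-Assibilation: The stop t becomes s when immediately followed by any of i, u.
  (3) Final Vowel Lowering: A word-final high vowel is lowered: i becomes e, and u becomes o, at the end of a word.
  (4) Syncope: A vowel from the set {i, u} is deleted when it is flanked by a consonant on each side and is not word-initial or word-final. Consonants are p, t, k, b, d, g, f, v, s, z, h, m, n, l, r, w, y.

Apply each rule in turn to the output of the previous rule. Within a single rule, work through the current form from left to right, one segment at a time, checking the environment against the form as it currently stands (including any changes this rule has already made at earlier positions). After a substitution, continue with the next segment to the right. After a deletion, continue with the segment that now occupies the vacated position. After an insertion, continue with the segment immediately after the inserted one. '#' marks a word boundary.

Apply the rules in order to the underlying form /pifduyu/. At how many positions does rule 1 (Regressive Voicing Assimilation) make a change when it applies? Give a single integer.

(1) Regressive Voicing Assimilation: [pifduyu] → [pivduyu]
(2) t-Assibilation: no change — [pivduyu]
(3) Final Vowel Lowering: [pivduyu] → [pivduyo]
(4) Syncope: [pivduyo] → [pvdyo]
Rule 1 changed 1 position(s).

1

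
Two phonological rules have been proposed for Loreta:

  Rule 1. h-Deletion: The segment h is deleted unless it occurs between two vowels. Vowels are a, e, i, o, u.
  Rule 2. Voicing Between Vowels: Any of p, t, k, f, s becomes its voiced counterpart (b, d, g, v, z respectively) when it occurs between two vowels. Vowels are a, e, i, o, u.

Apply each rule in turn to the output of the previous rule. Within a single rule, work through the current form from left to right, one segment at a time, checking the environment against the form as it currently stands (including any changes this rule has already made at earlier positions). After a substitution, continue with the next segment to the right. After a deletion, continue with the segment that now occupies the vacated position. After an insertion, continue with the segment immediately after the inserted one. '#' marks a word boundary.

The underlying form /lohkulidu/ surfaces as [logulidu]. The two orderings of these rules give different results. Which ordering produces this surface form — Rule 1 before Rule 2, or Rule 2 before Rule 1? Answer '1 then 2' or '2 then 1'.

1 then 2

Order 1 then 2:
  1 h-Deletion: [lohkulidu] → [lokulidu]
  2 Voicing Between Vowels: [lokulidu] → [logulidu]
  result: [logulidu]
Order 2 then 1:
  2 Voicing Between Vowels: no change — [lohkulidu]
  1 h-Deletion: [lohkulidu] → [lokulidu]
  result: [lokulidu]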